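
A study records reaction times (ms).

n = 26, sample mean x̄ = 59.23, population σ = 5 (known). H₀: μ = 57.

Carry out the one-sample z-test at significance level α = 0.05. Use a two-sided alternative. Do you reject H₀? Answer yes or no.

reject H₀: yes

SE = σ/√n = 5/√26 = 0.9806
z = (x̄−μ₀)/SE = (59.23−57)/0.9806 = 2.2742
p-value (two-sided) = 0.02296
At α=0.05: p < α → reject H₀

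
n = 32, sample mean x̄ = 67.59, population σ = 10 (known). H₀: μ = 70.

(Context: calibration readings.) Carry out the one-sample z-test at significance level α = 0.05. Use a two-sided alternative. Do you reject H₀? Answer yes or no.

reject H₀: no

SE = σ/√n = 10/√32 = 1.7678
z = (x̄−μ₀)/SE = (67.59−70)/1.7678 = -1.3633
p-value (two-sided) = 0.17279
At α=0.05: p ≥ α → fail to reject H₀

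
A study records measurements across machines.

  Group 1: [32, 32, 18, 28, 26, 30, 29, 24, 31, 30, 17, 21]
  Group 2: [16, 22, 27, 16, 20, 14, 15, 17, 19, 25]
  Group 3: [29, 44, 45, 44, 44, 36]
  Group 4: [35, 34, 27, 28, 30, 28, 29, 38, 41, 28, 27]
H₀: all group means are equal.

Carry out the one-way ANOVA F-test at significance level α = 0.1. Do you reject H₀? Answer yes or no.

Group means [26.50, 19.10, 40.33, 31.36], grand mean 28.103
SSB = Σnᵢ(x̄ᵢ−x̄)² = 1855.811; SSW = ΣΣ(x−x̄ᵢ)² = 931.779
MSB = 1855.811/3 = 618.6037; MSW = 931.779/35 = 26.6223
F = MSB/MSW = 23.2363
df = (3, 35)
p-value (upper-tail) = 0.00000
At α=0.1: p < α → reject H₀

reject H₀: yes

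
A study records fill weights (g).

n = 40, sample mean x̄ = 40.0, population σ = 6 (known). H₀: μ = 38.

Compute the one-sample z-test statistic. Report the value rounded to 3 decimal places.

SE = σ/√n = 6/√40 = 0.9487
z = (x̄−μ₀)/SE = (40.0−38)/0.9487 = 2.1082

test statistic = 2.108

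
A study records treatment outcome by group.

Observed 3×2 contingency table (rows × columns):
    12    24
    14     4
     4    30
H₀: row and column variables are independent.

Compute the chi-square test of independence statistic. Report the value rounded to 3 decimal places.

Row totals [36, 18, 34], col totals [30, 58], n=88
χ² = (12−12.27)²/12.27 + (24−23.73)²/23.73 + (14−6.14)²/6.14 + (4−11.86)²/11.86 + (4−11.59)²/11.59 + (30−22.41)²/22.41 = 22.8413
df = 2

test statistic = 22.841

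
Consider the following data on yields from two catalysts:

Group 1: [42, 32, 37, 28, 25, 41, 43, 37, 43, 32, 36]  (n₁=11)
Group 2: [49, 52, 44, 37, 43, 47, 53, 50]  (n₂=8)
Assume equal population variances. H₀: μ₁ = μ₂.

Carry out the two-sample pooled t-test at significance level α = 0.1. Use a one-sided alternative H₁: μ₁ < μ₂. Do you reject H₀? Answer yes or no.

x̄₁=36.000, s₁=6.148, n₁=11
x̄₂=46.875, s₂=5.330, n₂=8
s_p² = [10·6.148² + 7·5.330²]/17 = 33.9338
SE = √(s_p²·(1/11+1/8)) = 2.7068
t = (36.000−46.875)/2.7068 = -4.0177
df = 17
p-value (one-sided, H₁ less) = 0.00045
At α=0.1: p < α → reject H₀

reject H₀: yes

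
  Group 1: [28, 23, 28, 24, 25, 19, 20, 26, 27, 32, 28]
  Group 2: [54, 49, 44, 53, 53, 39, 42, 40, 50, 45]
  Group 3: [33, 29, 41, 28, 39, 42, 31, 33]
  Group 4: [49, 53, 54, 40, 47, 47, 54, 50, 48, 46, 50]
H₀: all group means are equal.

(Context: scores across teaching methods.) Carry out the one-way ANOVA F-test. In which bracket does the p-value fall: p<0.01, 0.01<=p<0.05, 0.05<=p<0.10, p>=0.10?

Group means [25.45, 46.90, 34.50, 48.91], grand mean 39.075
SSB = Σnᵢ(x̄ᵢ−x̄)² = 3884.239; SSW = ΣΣ(x−x̄ᵢ)² = 804.536
MSB = 3884.239/3 = 1294.7462; MSW = 804.536/36 = 22.3482
F = MSB/MSW = 57.9351
df = (3, 36)
p-value (upper-tail) = 0.00000
→ bracket: p<0.01

p-value bracket: p<0.01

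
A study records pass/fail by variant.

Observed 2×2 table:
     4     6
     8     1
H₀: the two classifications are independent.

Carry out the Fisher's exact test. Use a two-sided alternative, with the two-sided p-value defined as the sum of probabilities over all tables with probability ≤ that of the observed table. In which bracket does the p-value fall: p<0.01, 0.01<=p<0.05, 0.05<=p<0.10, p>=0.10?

p-value bracket: 0.05<=p<0.10

Margins: r₁=10, r₂=9, c₁=12, c₂=7, n=19
p_obs = C(10,4)·C(9,8)/C(19,12); sum pmf over tables with pmf ≤ p_obs
p-value (two-sided) = 0.05728
→ bracket: 0.05<=p<0.10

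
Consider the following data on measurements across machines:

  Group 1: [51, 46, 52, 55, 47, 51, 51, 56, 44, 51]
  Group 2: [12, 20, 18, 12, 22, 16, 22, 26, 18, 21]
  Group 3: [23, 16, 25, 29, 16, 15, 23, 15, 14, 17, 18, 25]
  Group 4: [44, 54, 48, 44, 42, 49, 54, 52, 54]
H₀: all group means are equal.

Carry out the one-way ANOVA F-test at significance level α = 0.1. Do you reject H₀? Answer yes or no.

reject H₀: yes

Group means [50.40, 18.70, 19.67, 49.00], grand mean 33.366
SSB = Σnᵢ(x̄ᵢ−x̄)² = 9504.346; SSW = ΣΣ(x−x̄ᵢ)² = 771.167
MSB = 9504.346/3 = 3168.1152; MSW = 771.167/37 = 20.8423
F = MSB/MSW = 152.0038
df = (3, 37)
p-value (upper-tail) = 0.00000
At α=0.1: p < α → reject H₀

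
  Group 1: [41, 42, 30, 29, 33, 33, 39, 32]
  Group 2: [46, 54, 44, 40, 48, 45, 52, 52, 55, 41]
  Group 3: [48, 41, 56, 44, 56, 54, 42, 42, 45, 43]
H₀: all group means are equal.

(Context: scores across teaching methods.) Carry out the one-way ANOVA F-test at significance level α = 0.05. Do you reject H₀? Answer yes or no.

reject H₀: yes

Group means [34.88, 47.70, 47.10], grand mean 43.821
SSB = Σnᵢ(x̄ᵢ−x̄)² = 898.232; SSW = ΣΣ(x−x̄ᵢ)² = 763.875
MSB = 898.232/2 = 449.1161; MSW = 763.875/25 = 30.5550
F = MSB/MSW = 14.6986
df = (2, 25)
p-value (upper-tail) = 0.00006
At α=0.05: p < α → reject H₀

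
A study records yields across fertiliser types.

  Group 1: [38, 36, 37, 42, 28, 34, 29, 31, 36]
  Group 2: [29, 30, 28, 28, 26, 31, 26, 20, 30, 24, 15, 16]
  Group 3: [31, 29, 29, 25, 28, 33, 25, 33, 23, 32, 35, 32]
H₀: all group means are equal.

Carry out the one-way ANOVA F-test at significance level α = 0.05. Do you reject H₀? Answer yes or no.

reject H₀: yes

Group means [34.56, 25.25, 29.58], grand mean 29.364
SSB = Σnᵢ(x̄ᵢ−x̄)² = 446.247; SSW = ΣΣ(x−x̄ᵢ)² = 647.389
MSB = 446.247/2 = 223.1237; MSW = 647.389/30 = 21.5796
F = MSB/MSW = 10.3396
df = (2, 30)
p-value (upper-tail) = 0.00038
At α=0.05: p < α → reject H₀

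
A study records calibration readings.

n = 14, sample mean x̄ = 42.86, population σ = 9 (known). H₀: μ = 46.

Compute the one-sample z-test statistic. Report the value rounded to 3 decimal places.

test statistic = -1.305

SE = σ/√n = 9/√14 = 2.4054
z = (x̄−μ₀)/SE = (42.86−46)/2.4054 = -1.3054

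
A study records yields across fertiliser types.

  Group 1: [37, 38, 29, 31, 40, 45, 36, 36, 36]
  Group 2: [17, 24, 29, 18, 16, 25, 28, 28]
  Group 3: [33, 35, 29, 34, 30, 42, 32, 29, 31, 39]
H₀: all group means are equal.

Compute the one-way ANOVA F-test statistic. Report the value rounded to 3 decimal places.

Group means [36.44, 23.12, 33.40], grand mean 31.370
SSB = Σnᵢ(x̄ᵢ−x̄)² = 816.799; SSW = ΣΣ(x−x̄ᵢ)² = 541.497
MSB = 816.799/2 = 408.3995; MSW = 541.497/24 = 22.5624
F = MSB/MSW = 18.1009
df = (2, 24)

test statistic = 18.101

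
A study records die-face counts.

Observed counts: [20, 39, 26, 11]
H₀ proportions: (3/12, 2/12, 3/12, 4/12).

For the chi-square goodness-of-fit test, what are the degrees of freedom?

degrees of freedom = 3

df = k − 1 = 4 − 1 = 3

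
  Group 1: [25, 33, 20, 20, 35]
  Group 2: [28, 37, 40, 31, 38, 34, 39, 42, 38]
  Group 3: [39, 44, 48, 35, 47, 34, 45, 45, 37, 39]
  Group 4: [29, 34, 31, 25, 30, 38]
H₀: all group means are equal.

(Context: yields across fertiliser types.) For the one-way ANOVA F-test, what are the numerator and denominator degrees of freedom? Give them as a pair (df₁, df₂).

k = 4 groups, N = 30 total
df = (k−1, N−k) = (4−1, 30−4) = (3, 26)

degrees of freedom = [3, 26]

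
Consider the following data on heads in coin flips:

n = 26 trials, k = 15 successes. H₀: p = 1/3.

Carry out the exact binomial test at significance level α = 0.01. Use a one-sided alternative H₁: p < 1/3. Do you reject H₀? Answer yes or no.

Exact binomial: n=26, k=15, p₀=1/3=0.3333
P(X≤15) from Σ C(n,i)·p₀^i·(1−p₀)^(n−i)
p-value (one-sided, H₁ less) = 0.99703
At α=0.01: p ≥ α → fail to reject H₀

reject H₀: no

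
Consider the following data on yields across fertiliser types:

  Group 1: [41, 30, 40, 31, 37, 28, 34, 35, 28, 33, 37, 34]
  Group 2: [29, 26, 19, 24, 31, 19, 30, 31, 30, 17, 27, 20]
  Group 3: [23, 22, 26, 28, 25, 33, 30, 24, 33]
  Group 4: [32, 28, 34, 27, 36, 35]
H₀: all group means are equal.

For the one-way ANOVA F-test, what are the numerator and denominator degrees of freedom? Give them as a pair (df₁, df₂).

degrees of freedom = [3, 35]

k = 4 groups, N = 39 total
df = (k−1, N−k) = (4−1, 39−4) = (3, 35)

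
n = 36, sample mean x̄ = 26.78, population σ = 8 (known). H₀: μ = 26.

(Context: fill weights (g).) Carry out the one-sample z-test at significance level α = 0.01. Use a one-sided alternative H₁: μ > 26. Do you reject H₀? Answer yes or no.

reject H₀: no

SE = σ/√n = 8/√36 = 1.3333
z = (x̄−μ₀)/SE = (26.78−26)/1.3333 = 0.5850
p-value (one-sided, H₁ greater) = 0.27927
At α=0.01: p ≥ α → fail to reject H₀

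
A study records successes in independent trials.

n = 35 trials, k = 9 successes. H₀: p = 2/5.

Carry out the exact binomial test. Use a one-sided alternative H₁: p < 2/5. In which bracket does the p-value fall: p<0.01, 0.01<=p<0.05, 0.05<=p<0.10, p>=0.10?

Exact binomial: n=35, k=9, p₀=2/5=0.4000
P(X≤9) from Σ C(n,i)·p₀^i·(1−p₀)^(n−i)
p-value (one-sided, H₁ less) = 0.05753
→ bracket: 0.05<=p<0.10

p-value bracket: 0.05<=p<0.10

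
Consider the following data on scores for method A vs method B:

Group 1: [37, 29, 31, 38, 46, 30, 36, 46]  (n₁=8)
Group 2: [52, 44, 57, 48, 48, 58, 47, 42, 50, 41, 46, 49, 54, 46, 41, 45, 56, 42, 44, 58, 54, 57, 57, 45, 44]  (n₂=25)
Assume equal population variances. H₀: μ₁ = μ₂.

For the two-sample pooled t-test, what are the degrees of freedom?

df = n₁ + n₂ − 2 = 8 + 25 − 2 = 31

degrees of freedom = 31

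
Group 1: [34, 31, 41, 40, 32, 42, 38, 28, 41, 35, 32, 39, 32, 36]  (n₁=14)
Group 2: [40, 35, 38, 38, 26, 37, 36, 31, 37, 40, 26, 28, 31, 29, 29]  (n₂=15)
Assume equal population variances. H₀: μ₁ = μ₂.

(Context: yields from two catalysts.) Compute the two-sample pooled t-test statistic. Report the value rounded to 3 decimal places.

test statistic = 1.351

x̄₁=35.786, s₁=4.441, n₁=14
x̄₂=33.400, s₂=5.026, n₂=15
s_p² = [13·4.441² + 14·5.026²]/27 = 22.5910
SE = √(s_p²·(1/14+1/15)) = 1.7663
t = (35.786−33.400)/1.7663 = 1.3507
df = 27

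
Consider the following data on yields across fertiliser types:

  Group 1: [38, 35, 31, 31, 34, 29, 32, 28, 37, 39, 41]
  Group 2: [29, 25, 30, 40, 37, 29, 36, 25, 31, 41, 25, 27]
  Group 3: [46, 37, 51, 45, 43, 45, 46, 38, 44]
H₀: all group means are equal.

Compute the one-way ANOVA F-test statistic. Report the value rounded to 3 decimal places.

test statistic = 17.957

Group means [34.09, 31.25, 43.89], grand mean 35.781
SSB = Σnᵢ(x̄ᵢ−x̄)² = 869.421; SSW = ΣΣ(x−x̄ᵢ)² = 702.048
MSB = 869.421/2 = 434.7104; MSW = 702.048/29 = 24.2086
F = MSB/MSW = 17.9569
df = (2, 29)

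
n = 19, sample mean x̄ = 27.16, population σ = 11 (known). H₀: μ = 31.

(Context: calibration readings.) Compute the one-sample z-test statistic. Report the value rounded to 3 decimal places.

SE = σ/√n = 11/√19 = 2.5236
z = (x̄−μ₀)/SE = (27.16−31)/2.5236 = -1.5217

test statistic = -1.522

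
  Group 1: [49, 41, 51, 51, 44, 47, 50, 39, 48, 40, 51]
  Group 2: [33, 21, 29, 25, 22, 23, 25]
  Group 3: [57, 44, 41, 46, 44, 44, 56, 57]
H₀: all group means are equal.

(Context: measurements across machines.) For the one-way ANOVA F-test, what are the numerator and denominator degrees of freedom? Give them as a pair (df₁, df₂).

k = 3 groups, N = 26 total
df = (k−1, N−k) = (3−1, 26−3) = (2, 23)

degrees of freedom = [2, 23]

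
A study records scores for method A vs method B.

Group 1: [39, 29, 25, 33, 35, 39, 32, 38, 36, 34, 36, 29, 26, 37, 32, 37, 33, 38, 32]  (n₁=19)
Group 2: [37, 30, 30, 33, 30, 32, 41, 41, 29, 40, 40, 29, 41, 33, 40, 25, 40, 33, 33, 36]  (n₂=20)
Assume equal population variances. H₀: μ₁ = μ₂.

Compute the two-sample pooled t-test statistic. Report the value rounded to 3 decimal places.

test statistic = -0.649

x̄₁=33.684, s₁=4.191, n₁=19
x̄₂=34.650, s₂=5.040, n₂=20
s_p² = [18·4.191² + 19·5.040²]/37 = 21.5853
SE = √(s_p²·(1/19+1/20)) = 1.4884
t = (33.684−34.650)/1.4884 = -0.6489
df = 37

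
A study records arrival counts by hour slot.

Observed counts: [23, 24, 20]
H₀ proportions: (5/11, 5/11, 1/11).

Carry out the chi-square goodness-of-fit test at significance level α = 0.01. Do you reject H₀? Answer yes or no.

n = 67; E_i = n·p_i = [30.45, 30.45, 6.09]
χ² = (23−30.45)²/30.45 + (24−30.45)²/30.45 + (20−6.09)²/6.09 = 34.9552
df = 2
p-value (upper-tail) = 0.00000
At α=0.01: p < α → reject H₀

reject H₀: yes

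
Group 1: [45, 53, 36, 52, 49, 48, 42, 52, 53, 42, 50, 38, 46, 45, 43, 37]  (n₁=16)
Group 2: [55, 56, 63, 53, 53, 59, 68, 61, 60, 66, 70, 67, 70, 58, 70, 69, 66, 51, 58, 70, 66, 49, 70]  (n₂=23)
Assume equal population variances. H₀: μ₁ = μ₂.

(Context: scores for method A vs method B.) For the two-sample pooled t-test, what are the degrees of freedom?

df = n₁ + n₂ − 2 = 16 + 23 − 2 = 37

degrees of freedom = 37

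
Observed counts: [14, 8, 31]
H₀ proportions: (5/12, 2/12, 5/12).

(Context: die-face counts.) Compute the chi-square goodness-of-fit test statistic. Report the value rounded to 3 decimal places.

test statistic = 6.638

n = 53; E_i = n·p_i = [22.08, 8.83, 22.08]
χ² = (14−22.08)²/22.08 + (8−8.83)²/8.83 + (31−22.08)²/22.08 = 6.6377
df = 2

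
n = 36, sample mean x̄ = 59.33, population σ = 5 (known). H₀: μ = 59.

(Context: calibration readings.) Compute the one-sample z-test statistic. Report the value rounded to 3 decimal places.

SE = σ/√n = 5/√36 = 0.8333
z = (x̄−μ₀)/SE = (59.33−59)/0.8333 = 0.3960

test statistic = 0.396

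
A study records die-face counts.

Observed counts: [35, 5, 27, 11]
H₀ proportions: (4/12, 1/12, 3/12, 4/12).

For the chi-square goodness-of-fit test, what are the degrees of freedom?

degrees of freedom = 3

df = k − 1 = 4 − 1 = 3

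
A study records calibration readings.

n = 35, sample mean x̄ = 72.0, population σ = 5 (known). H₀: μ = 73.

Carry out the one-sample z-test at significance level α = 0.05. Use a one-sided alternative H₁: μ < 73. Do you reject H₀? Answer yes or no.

SE = σ/√n = 5/√35 = 0.8452
z = (x̄−μ₀)/SE = (72.0−73)/0.8452 = -1.1832
p-value (one-sided, H₁ less) = 0.11836
At α=0.05: p ≥ α → fail to reject H₀

reject H₀: no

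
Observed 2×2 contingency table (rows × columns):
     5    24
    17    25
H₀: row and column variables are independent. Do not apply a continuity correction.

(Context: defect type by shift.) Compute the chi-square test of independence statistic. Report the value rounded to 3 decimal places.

test statistic = 4.331

Row totals [29, 42], col totals [22, 49], n=71
χ² = (5−8.99)²/8.99 + (24−20.01)²/20.01 + (17−13.01)²/13.01 + (25−28.99)²/28.99 = 4.3308
df = 1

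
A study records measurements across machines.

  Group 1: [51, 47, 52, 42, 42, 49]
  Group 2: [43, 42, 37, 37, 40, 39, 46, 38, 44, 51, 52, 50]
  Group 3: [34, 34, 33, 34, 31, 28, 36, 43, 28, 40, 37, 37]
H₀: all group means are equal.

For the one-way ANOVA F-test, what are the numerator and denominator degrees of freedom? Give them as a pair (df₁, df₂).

k = 3 groups, N = 30 total
df = (k−1, N−k) = (3−1, 30−3) = (2, 27)

degrees of freedom = [2, 27]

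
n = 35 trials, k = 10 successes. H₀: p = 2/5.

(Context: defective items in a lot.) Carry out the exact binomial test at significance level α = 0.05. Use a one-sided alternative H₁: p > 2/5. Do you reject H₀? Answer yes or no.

reject H₀: no

Exact binomial: n=35, k=10, p₀=2/5=0.4000
P(X≥10) from Σ C(n,i)·p₀^i·(1−p₀)^(n−i)
p-value (one-sided, H₁ greater) = 0.94247
At α=0.05: p ≥ α → fail to reject H₀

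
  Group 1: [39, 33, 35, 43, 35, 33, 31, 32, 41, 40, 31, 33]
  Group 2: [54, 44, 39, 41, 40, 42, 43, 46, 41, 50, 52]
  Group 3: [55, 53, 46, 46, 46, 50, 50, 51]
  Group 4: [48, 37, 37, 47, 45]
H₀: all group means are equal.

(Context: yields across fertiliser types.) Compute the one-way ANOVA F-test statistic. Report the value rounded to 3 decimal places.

Group means [35.50, 44.73, 49.62, 42.80], grand mean 42.472
SSB = Σnᵢ(x̄ᵢ−x̄)² = 1049.115; SSW = ΣΣ(x−x̄ᵢ)² = 651.857
MSB = 1049.115/3 = 349.7051; MSW = 651.857/32 = 20.3705
F = MSB/MSW = 17.1672
df = (3, 32)

test statistic = 17.167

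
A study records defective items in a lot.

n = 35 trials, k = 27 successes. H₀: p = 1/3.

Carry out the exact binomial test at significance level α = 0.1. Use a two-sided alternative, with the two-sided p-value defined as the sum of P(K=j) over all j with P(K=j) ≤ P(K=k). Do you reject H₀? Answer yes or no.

Exact binomial: n=35, k=27, p₀=1/3=0.3333
P(X=j) = C(n,j)·p₀^j·(1−p₀)^(n−j); p = Σ P(X=j) over j with P(X=j) ≤ P(X=27)
p-value (two-sided) = 0.00000
At α=0.1: p < α → reject H₀

reject H₀: yes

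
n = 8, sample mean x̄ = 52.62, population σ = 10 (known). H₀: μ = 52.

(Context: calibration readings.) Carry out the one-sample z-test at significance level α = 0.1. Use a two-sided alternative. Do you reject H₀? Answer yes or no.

SE = σ/√n = 10/√8 = 3.5355
z = (x̄−μ₀)/SE = (52.62−52)/3.5355 = 0.1754
p-value (two-sided) = 0.86079
At α=0.1: p ≥ α → fail to reject H₀

reject H₀: no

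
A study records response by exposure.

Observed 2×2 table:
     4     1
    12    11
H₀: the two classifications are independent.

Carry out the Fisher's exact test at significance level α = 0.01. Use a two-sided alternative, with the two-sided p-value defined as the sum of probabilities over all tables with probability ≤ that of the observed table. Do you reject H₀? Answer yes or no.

Margins: r₁=5, r₂=23, c₁=16, c₂=12, n=28
p_obs = C(5,4)·C(23,12)/C(28,16); sum pmf over tables with pmf ≤ p_obs
p-value (two-sided) = 0.35531
At α=0.01: p ≥ α → fail to reject H₀

reject H₀: no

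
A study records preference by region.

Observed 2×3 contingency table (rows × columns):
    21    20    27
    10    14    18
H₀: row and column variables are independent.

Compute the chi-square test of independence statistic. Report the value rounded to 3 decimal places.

test statistic = 0.653

Row totals [68, 42], col totals [31, 34, 45], n=110
χ² = (21−19.16)²/19.16 + (20−21.02)²/21.02 + (27−27.82)²/27.82 + (10−11.84)²/11.84 + (14−12.98)²/12.98 + (18−17.18)²/17.18 = 0.6531
df = 2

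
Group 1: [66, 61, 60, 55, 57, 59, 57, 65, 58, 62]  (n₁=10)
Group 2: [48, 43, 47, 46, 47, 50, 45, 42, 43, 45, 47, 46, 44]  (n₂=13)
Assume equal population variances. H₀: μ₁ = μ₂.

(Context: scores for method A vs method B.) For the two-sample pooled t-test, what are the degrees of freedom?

df = n₁ + n₂ − 2 = 10 + 13 − 2 = 21

degrees of freedom = 21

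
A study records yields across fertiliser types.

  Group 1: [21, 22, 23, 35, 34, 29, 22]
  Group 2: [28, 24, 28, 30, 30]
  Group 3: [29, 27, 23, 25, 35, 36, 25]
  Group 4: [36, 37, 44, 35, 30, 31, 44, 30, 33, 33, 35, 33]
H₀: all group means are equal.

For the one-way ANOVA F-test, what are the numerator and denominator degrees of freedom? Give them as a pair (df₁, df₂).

degrees of freedom = [3, 27]

k = 4 groups, N = 31 total
df = (k−1, N−k) = (4−1, 31−4) = (3, 27)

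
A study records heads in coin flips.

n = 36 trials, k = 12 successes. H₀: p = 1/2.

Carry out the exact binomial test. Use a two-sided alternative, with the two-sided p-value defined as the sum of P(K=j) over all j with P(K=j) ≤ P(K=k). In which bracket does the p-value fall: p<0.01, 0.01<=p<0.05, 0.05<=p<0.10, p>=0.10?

p-value bracket: 0.05<=p<0.10

Exact binomial: n=36, k=12, p₀=1/2=0.5000
P(X=j) = C(n,j)·p₀^j·(1−p₀)^(n−j); p = Σ P(X=j) over j with P(X=j) ≤ P(X=12)
p-value (two-sided) = 0.06525
→ bracket: 0.05<=p<0.10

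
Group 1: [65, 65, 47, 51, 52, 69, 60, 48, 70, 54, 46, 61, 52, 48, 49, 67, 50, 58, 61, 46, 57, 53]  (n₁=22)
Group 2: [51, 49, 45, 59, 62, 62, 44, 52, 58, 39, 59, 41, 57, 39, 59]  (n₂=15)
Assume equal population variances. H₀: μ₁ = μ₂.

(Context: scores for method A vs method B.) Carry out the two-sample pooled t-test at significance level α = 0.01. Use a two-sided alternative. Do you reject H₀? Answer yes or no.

reject H₀: no

x̄₁=55.864, s₁=7.815, n₁=22
x̄₂=51.733, s₂=8.405, n₂=15
s_p² = [21·7.815² + 14·8.405²]/35 = 64.9007
SE = √(s_p²·(1/22+1/15)) = 2.6975
t = (55.864−51.733)/2.6975 = 1.5311
df = 35
p-value (two-sided) = 0.13473
At α=0.01: p ≥ α → fail to reject H₀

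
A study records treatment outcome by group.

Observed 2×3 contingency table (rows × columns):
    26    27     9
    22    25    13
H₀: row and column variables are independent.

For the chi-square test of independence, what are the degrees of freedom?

degrees of freedom = 2

df = (r−1)(c−1) = (2−1)·(3−1) = 2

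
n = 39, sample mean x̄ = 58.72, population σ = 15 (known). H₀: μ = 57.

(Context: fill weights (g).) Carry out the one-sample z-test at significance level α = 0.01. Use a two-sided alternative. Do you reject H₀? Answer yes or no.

reject H₀: no

SE = σ/√n = 15/√39 = 2.4019
z = (x̄−μ₀)/SE = (58.72−57)/2.4019 = 0.7161
p-value (two-sided) = 0.47393
At α=0.01: p ≥ α → fail to reject H₀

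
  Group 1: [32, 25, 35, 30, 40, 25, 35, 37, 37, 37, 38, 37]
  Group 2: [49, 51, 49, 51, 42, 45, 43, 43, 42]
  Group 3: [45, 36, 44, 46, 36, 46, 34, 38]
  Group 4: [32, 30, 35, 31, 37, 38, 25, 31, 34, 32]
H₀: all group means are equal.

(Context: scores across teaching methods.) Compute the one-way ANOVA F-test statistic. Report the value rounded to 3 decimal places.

test statistic = 19.014

Group means [34.00, 46.11, 40.62, 32.50], grand mean 37.769
SSB = Σnᵢ(x̄ᵢ−x̄)² = 1139.659; SSW = ΣΣ(x−x̄ᵢ)² = 699.264
MSB = 1139.659/3 = 379.8864; MSW = 699.264/35 = 19.9790
F = MSB/MSW = 19.0143
df = (3, 35)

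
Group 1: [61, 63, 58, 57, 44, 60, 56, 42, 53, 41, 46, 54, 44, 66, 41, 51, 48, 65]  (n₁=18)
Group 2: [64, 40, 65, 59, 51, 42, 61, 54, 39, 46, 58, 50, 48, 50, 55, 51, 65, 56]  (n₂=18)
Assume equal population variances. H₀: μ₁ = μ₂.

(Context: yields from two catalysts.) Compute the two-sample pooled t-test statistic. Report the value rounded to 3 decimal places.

x̄₁=52.778, s₁=8.489, n₁=18
x̄₂=53.000, s₂=8.167, n₂=18
s_p² = [17·8.489² + 17·8.167²]/34 = 69.3856
SE = √(s_p²·(1/18+1/18)) = 2.7766
t = (52.778−53.000)/2.7766 = -0.0800
df = 34

test statistic = -0.080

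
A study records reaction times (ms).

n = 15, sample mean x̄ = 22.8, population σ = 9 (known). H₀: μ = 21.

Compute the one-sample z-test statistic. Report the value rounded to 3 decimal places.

test statistic = 0.775

SE = σ/√n = 9/√15 = 2.3238
z = (x̄−μ₀)/SE = (22.8−21)/2.3238 = 0.7746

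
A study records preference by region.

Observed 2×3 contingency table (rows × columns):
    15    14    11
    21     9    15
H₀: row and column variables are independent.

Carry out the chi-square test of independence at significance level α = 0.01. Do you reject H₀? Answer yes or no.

reject H₀: no

Row totals [40, 45], col totals [36, 23, 26], n=85
χ² = (15−16.94)²/16.94 + (14−10.82)²/10.82 + (11−12.24)²/12.24 + (21−19.06)²/19.06 + (9−12.18)²/12.18 + (15−13.76)²/13.76 = 2.4166
df = 2
p-value (upper-tail) = 0.29871
At α=0.01: p ≥ α → fail to reject H₀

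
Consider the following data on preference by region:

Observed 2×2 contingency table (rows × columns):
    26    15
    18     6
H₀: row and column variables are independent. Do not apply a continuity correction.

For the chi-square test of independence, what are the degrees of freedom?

degrees of freedom = 1

df = (r−1)(c−1) = (2−1)·(2−1) = 1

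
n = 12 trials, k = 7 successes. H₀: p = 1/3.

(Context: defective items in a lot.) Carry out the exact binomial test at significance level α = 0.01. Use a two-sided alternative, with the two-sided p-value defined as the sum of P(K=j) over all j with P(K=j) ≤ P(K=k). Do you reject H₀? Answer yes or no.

reject H₀: no

Exact binomial: n=12, k=7, p₀=1/3=0.3333
P(X=j) = C(n,j)·p₀^j·(1−p₀)^(n−j); p = Σ P(X=j) over j with P(X=j) ≤ P(X=7)
p-value (two-sided) = 0.12040
At α=0.01: p ≥ α → fail to reject H₀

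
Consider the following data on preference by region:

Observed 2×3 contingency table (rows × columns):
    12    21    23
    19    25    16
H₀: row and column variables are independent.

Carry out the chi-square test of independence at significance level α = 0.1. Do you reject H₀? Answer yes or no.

Row totals [56, 60], col totals [31, 46, 39], n=116
χ² = (12−14.97)²/14.97 + (21−22.21)²/22.21 + (23−18.83)²/18.83 + (19−16.03)²/16.03 + (25−23.79)²/23.79 + (16−20.17)²/20.17 = 3.0506
df = 2
p-value (upper-tail) = 0.21756
At α=0.1: p ≥ α → fail to reject H₀

reject H₀: no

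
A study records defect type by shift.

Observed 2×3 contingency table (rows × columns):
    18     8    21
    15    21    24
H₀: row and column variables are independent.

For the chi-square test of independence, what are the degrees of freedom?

df = (r−1)(c−1) = (2−1)·(3−1) = 2

degrees of freedom = 2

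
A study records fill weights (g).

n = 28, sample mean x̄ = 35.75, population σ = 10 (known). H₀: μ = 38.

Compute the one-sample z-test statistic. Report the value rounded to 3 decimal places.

SE = σ/√n = 10/√28 = 1.8898
z = (x̄−μ₀)/SE = (35.75−38)/1.8898 = -1.1906

test statistic = -1.191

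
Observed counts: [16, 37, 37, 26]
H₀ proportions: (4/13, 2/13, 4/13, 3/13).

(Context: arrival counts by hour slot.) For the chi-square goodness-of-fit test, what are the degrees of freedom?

df = k − 1 = 4 − 1 = 3

degrees of freedom = 3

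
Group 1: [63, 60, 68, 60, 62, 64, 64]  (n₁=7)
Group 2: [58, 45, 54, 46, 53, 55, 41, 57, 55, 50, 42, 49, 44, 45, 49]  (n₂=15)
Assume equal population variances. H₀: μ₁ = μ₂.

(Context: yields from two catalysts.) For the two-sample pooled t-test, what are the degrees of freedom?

degrees of freedom = 20

df = n₁ + n₂ − 2 = 7 + 15 − 2 = 20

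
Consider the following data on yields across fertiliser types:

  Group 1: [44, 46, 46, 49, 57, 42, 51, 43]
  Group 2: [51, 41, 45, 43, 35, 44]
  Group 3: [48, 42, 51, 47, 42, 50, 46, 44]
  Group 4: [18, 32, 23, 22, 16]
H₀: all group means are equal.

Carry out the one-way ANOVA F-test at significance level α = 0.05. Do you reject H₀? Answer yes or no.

Group means [47.25, 43.17, 46.25, 22.20], grand mean 41.407
SSB = Σnᵢ(x̄ᵢ−x̄)² = 2323.885; SSW = ΣΣ(x−x̄ᵢ)² = 542.633
MSB = 2323.885/3 = 774.6284; MSW = 542.633/23 = 23.5928
F = MSB/MSW = 32.8333
df = (3, 23)
p-value (upper-tail) = 0.00000
At α=0.05: p < α → reject H₀

reject H₀: yes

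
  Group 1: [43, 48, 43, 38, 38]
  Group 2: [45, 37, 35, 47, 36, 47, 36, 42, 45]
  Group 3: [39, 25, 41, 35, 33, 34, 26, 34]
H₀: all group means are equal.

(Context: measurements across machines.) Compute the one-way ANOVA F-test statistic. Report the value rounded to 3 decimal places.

Group means [42.00, 41.11, 33.38], grand mean 38.500
SSB = Σnᵢ(x̄ᵢ−x̄)² = 332.736; SSW = ΣΣ(x−x̄ᵢ)² = 494.764
MSB = 332.736/2 = 166.3681; MSW = 494.764/19 = 26.0402
F = MSB/MSW = 6.3889
df = (2, 19)

test statistic = 6.389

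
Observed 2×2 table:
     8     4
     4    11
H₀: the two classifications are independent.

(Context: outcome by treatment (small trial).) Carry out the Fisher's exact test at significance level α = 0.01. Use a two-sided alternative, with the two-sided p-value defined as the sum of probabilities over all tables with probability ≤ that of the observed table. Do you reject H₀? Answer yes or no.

Margins: r₁=12, r₂=15, c₁=12, c₂=15, n=27
p_obs = C(12,8)·C(15,4)/C(27,12); sum pmf over tables with pmf ≤ p_obs
p-value (two-sided) = 0.05740
At α=0.01: p ≥ α → fail to reject H₀

reject H₀: no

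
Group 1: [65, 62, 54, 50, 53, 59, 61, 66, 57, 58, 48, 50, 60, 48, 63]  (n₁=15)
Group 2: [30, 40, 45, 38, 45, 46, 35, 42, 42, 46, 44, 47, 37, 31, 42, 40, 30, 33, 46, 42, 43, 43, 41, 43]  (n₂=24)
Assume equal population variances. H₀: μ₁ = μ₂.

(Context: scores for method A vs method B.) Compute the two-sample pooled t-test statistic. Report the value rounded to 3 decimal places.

test statistic = 8.975

x̄₁=56.933, s₁=6.100, n₁=15
x̄₂=40.458, s₂=5.233, n₂=24
s_p² = [14·6.100² + 23·5.233²]/37 = 31.1052
SE = √(s_p²·(1/15+1/24)) = 1.8357
t = (56.933−40.458)/1.8357 = 8.9749
df = 37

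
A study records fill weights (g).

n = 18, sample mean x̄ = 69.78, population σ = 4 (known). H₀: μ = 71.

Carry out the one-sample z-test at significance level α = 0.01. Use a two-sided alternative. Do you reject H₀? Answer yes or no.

reject H₀: no

SE = σ/√n = 4/√18 = 0.9428
z = (x̄−μ₀)/SE = (69.78−71)/0.9428 = -1.2940
p-value (two-sided) = 0.19566
At α=0.01: p ≥ α → fail to reject H₀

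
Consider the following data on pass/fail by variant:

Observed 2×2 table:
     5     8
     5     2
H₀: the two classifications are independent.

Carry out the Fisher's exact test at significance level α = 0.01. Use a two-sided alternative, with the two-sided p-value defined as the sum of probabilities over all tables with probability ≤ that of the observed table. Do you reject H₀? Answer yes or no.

reject H₀: no

Margins: r₁=13, r₂=7, c₁=10, c₂=10, n=20
p_obs = C(13,5)·C(7,5)/C(20,10); sum pmf over tables with pmf ≤ p_obs
p-value (two-sided) = 0.34985
At α=0.01: p ≥ α → fail to reject H₀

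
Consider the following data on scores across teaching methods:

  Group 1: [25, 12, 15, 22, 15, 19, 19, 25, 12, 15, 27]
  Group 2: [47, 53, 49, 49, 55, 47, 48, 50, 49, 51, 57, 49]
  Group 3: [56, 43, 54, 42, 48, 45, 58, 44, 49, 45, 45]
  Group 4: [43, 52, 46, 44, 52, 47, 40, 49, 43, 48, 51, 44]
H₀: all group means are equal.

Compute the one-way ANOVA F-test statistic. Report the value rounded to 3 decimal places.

test statistic = 119.136

Group means [18.73, 50.33, 48.09, 46.58], grand mean 41.261
SSB = Σnᵢ(x̄ᵢ−x̄)² = 7426.195; SSW = ΣΣ(x−x̄ᵢ)² = 872.674
MSB = 7426.195/3 = 2475.3984; MSW = 872.674/42 = 20.7780
F = MSB/MSW = 119.1358
df = (3, 42)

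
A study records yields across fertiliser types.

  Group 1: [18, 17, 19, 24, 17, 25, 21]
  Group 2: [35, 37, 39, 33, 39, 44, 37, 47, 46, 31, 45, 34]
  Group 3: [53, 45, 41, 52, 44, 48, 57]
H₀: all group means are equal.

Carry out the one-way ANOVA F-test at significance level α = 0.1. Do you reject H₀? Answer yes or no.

Group means [20.14, 38.92, 48.57], grand mean 36.462
SSB = Σnᵢ(x̄ᵢ−x̄)² = 2962.973; SSW = ΣΣ(x−x̄ᵢ)² = 581.488
MSB = 2962.973/2 = 1481.4867; MSW = 581.488/23 = 25.2821
F = MSB/MSW = 58.5983
df = (2, 23)
p-value (upper-tail) = 0.00000
At α=0.1: p < α → reject H₀

reject H₀: yes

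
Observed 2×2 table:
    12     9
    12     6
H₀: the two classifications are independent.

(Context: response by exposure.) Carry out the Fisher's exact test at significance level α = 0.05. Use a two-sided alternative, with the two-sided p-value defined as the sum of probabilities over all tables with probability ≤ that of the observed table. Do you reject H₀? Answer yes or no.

Margins: r₁=21, r₂=18, c₁=24, c₂=15, n=39
p_obs = C(21,12)·C(18,12)/C(39,24); sum pmf over tables with pmf ≤ p_obs
p-value (two-sided) = 0.74242
At α=0.05: p ≥ α → fail to reject H₀

reject H₀: no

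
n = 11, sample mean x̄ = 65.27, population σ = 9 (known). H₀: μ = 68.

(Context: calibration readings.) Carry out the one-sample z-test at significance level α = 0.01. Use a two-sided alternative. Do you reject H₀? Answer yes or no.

reject H₀: no

SE = σ/√n = 9/√11 = 2.7136
z = (x̄−μ₀)/SE = (65.27−68)/2.7136 = -1.0060
p-value (two-sided) = 0.31439
At α=0.01: p ≥ α → fail to reject H₀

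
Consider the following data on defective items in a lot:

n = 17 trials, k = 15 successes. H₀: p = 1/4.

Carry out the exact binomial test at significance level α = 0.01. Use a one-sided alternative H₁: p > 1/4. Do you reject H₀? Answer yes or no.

reject H₀: yes

Exact binomial: n=17, k=15, p₀=1/4=0.2500
P(X≥15) from Σ C(n,i)·p₀^i·(1−p₀)^(n−i)
p-value (one-sided, H₁ greater) = 0.00000
At α=0.01: p < α → reject H₀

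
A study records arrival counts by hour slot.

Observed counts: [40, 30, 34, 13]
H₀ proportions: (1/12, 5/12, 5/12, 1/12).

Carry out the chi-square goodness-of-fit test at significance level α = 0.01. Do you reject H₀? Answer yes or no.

n = 117; E_i = n·p_i = [9.75, 48.75, 48.75, 9.75]
χ² = (40−9.75)²/9.75 + (30−48.75)²/48.75 + (34−48.75)²/48.75 + (13−9.75)²/9.75 = 106.6103
df = 3
p-value (upper-tail) = 0.00000
At α=0.01: p < α → reject H₀

reject H₀: yes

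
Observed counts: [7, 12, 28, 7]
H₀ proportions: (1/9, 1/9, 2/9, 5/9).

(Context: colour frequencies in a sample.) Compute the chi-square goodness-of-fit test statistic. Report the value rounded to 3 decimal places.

n = 54; E_i = n·p_i = [6.00, 6.00, 12.00, 30.00]
χ² = (7−6.00)²/6.00 + (12−6.00)²/6.00 + (28−12.00)²/12.00 + (7−30.00)²/30.00 = 45.1333
df = 3

test statistic = 45.133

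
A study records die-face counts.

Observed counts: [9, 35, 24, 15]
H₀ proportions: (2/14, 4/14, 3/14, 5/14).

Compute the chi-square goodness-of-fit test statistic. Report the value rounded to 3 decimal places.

n = 83; E_i = n·p_i = [11.86, 23.71, 17.79, 29.64]
χ² = (9−11.86)²/11.86 + (35−23.71)²/23.71 + (24−17.79)²/17.79 + (15−29.64)²/29.64 = 15.4639
df = 3

test statistic = 15.464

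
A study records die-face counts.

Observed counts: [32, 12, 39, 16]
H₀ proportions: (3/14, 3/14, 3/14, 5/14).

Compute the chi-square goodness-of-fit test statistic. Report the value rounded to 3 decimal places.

n = 99; E_i = n·p_i = [21.21, 21.21, 21.21, 35.36]
χ² = (32−21.21)²/21.21 + (12−21.21)²/21.21 + (39−21.21)²/21.21 + (16−35.36)²/35.36 = 34.9946
df = 3

test statistic = 34.995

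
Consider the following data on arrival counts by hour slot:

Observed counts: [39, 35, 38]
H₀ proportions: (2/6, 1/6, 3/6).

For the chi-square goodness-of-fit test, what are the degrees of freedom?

df = k − 1 = 3 − 1 = 2

degrees of freedom = 2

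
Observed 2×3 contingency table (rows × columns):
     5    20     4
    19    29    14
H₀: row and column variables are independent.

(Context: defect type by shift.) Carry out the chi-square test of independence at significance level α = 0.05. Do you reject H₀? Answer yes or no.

Row totals [29, 62], col totals [24, 49, 18], n=91
χ² = (5−7.65)²/7.65 + (20−15.62)²/15.62 + (4−5.74)²/5.74 + (19−16.35)²/16.35 + (29−33.38)²/33.38 + (14−12.26)²/12.26 = 3.9243
df = 2
p-value (upper-tail) = 0.14055
At α=0.05: p ≥ α → fail to reject H₀

reject H₀: no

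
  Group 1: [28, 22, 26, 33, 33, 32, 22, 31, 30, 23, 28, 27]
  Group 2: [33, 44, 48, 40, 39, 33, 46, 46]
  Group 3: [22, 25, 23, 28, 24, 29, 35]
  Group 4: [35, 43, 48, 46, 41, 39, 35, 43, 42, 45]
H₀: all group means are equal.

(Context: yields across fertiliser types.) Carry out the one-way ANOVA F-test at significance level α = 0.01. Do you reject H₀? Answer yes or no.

Group means [27.92, 41.12, 26.57, 41.70], grand mean 34.243
SSB = Σnᵢ(x̄ᵢ−x̄)² = 1827.205; SSW = ΣΣ(x−x̄ᵢ)² = 713.606
MSB = 1827.205/3 = 609.0683; MSW = 713.606/33 = 21.6244
F = MSB/MSW = 28.1658
df = (3, 33)
p-value (upper-tail) = 0.00000
At α=0.01: p < α → reject H₀

reject H₀: yes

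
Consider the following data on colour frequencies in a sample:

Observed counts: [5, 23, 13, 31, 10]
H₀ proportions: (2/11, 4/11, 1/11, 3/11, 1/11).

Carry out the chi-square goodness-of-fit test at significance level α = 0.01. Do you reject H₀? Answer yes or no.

reject H₀: yes

n = 82; E_i = n·p_i = [14.91, 29.82, 7.45, 22.36, 7.45]
χ² = (5−14.91)²/14.91 + (23−29.82)²/29.82 + (13−7.45)²/7.45 + (31−22.36)²/22.36 + (10−7.45)²/7.45 = 16.4746
df = 4
p-value (upper-tail) = 0.00244
At α=0.01: p < α → reject H₀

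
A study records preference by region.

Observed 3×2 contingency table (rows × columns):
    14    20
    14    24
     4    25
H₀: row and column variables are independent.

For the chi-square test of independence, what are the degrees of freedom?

degrees of freedom = 2

df = (r−1)(c−1) = (3−1)·(2−1) = 2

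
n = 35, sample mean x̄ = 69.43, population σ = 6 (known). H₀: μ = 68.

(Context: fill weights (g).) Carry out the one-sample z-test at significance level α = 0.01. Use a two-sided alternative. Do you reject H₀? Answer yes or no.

SE = σ/√n = 6/√35 = 1.0142
z = (x̄−μ₀)/SE = (69.43−68)/1.0142 = 1.4100
p-value (two-sided) = 0.15854
At α=0.01: p ≥ α → fail to reject H₀

reject H₀: no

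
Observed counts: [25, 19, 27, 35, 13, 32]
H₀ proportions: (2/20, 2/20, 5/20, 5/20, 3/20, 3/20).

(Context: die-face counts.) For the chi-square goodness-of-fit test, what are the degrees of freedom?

degrees of freedom = 5

df = k − 1 = 6 − 1 = 5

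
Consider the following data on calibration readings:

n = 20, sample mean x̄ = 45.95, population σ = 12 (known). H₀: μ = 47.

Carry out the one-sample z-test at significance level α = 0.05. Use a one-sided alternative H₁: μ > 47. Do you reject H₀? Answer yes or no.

SE = σ/√n = 12/√20 = 2.6833
z = (x̄−μ₀)/SE = (45.95−47)/2.6833 = -0.3913
p-value (one-sided, H₁ greater) = 0.65222
At α=0.05: p ≥ α → fail to reject H₀

reject H₀: no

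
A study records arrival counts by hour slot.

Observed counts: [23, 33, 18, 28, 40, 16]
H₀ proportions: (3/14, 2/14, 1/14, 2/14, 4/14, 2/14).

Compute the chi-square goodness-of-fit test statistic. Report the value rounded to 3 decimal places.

n = 158; E_i = n·p_i = [33.86, 22.57, 11.29, 22.57, 45.14, 22.57]
χ² = (23−33.86)²/33.86 + (33−22.57)²/22.57 + (18−11.29)²/11.29 + (28−22.57)²/22.57 + (40−45.14)²/45.14 + (16−22.57)²/22.57 = 16.0992
df = 5

test statistic = 16.099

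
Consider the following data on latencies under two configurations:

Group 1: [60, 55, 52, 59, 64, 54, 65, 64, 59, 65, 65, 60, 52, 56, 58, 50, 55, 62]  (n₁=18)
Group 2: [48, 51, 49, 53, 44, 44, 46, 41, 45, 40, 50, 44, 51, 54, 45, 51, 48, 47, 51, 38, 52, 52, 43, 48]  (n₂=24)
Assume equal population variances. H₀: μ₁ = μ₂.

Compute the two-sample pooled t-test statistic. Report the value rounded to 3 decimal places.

x̄₁=58.611, s₁=4.925, n₁=18
x̄₂=47.292, s₂=4.329, n₂=24
s_p² = [17·4.925² + 23·4.329²]/40 = 21.0809
SE = √(s_p²·(1/18+1/24)) = 1.4316
t = (58.611−47.292)/1.4316 = 7.9067
df = 40

test statistic = 7.907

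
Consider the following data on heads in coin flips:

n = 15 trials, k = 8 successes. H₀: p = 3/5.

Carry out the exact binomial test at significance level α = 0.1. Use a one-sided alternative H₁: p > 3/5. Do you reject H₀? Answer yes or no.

reject H₀: no

Exact binomial: n=15, k=8, p₀=3/5=0.6000
P(X≥8) from Σ C(n,i)·p₀^i·(1−p₀)^(n−i)
p-value (one-sided, H₁ greater) = 0.78690
At α=0.1: p ≥ α → fail to reject H₀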